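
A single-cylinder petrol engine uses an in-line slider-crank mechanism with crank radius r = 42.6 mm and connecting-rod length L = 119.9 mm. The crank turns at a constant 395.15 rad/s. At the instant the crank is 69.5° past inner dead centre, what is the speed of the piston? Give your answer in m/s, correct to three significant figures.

ω = 395.1 rad/s
For an in-line slider-crank, x = r cosθ + √(L² − r² sin²θ), so v = −rω sinθ·[1 + r cosθ/√(L² − r² sin²θ)].
With r = 0.0426 m, L = 0.1199 m, θ = 69.5°: √(L² − r² sin²θ) = 0.11307 m.
v = −0.0426·395.1·0.93667·[1 + 0.0426·0.35021/0.11307] = -17.848 m/s.
|v| = 17.848 m/s.

17.8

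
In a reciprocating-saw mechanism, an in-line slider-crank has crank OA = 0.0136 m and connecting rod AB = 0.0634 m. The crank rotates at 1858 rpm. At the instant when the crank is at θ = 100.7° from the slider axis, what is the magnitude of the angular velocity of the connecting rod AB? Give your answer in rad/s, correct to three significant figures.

7.93

ω = 194.6 rad/s (converted from 1858 rpm).
The rod makes angle φ with the slider axis where L sinφ = r sinθ; differentiating, L cosφ·φ̇ = r ω cosθ.
L cosφ = √(L² − r² sin²θ) = 0.061976 m.
|ω_rod| = r ω |cosθ| / √(L² − r² sin²θ) = 0.0136·194.6·0.18567/0.061976 = 7.9273 rad/s.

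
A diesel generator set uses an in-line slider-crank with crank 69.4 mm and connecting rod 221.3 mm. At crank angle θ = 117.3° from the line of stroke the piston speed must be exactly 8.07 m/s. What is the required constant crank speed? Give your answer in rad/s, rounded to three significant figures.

For an in-line slider-crank, |v_piston| = rω|sinθ|·[1 + r cosθ/√(L² − r² sin²θ)].
With r = 0.0694 m, L = 0.2213 m, θ = 117.3°: the bracketed kinematic factor |dx/dθ| = 0.052434 m.
ω = v/|dx/dθ| = 8.07/0.052434 = 153.91 rad/s.

154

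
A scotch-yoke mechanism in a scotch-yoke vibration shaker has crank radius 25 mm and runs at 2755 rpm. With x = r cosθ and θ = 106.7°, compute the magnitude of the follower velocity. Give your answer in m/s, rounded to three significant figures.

6.91

ω = 288.5 rad/s (from 2755 rpm).
x = r cosθ ⇒ ẋ = −rω sinθ.
|v| = rω|sinθ| = 0.025·288.5·|sin 106.7°| = 6.9084 m/s.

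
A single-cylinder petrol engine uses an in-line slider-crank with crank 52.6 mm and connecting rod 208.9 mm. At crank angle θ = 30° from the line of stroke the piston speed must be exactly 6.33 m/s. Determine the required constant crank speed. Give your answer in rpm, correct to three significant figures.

1880

For an in-line slider-crank, |v_piston| = rω|sinθ|·[1 + r cosθ/√(L² − r² sin²θ)].
With r = 0.0526 m, L = 0.2089 m, θ = 30°: the bracketed kinematic factor |dx/dθ| = 0.032081 m.
ω = v/|dx/dθ| = 6.33/0.032081 = 197.31 rad/s.
N = 60ω/(2π) = 1884.2 rpm.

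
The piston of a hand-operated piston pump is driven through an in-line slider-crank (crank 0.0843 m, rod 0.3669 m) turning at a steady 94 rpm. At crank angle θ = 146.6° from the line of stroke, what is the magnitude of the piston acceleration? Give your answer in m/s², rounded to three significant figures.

6.05

ω = 2π·94/60 = 9.844 rad/s
x(θ) = r cosθ + √(L² − r² sin²θ); with ω constant, a = ω²·d²x/dθ².
d²x/dθ² = −r cosθ − r²(cos2θ)/√u − r⁴ sin²2θ/(4u^{3/2}),  u = L² − r² sin²θ = 0.132462 m².
Substituting r = 0.0843 m, L = 0.3669 m, θ = 146.6°: d²x/dθ² = +0.062464 m.
a = ω²·d²x/dθ² = (9.844)²·(+0.062464) = +6.0526 m/s²;  |a| = 6.0526 m/s².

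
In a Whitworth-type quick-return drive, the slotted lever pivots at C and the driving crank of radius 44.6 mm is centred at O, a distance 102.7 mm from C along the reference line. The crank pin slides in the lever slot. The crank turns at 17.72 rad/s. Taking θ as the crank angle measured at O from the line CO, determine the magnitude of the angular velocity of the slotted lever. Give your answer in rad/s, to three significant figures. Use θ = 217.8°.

ω = 17.72 rad/s
Crank pin A relative to C: A = (d + r cosθ, r sinθ); lever angle φ = atan2(r sinθ, d + r cosθ).
Differentiating tanφ: φ̇ = rω(d cosθ + r)/(d² + r² + 2dr cosθ).
d² + r² + 2dr cosθ = |CA|² = 0.00529797 m²;  d cosθ + r = -0.036549 m.
|ω_lever| = |0.0446·17.72·-0.036549| / 0.00529797 = 5.4521 rad/s.

5.45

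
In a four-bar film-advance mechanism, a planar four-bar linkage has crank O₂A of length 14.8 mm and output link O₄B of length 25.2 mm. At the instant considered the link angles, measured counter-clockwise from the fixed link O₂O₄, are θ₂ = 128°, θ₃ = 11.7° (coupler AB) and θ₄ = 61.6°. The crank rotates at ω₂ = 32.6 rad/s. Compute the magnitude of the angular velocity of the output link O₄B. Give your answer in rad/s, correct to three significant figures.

22.4

ω₂ = 32.6 rad/s
Differentiating the loop-closure r₂e^{iθ₂}+r₃e^{iθ₃}=r₁+r₄e^{iθ₄} gives r₂ω₂e^{iθ₂}+r₃ω₃e^{iθ₃}=r₄ω₄e^{iθ₄}.
Eliminating the other unknown: ω₄ = r₂ω₂ sin(θ₂−θ₃) / [r₄ sin(θ₄−θ₃)].
Numerator sine = +0.89649; denominator sine = +0.76492.
Result = 0.0148·32.6·(+0.89649) / (0.0252·(+0.76492)) = +22.439 rad/s; magnitude 22.439 rad/s.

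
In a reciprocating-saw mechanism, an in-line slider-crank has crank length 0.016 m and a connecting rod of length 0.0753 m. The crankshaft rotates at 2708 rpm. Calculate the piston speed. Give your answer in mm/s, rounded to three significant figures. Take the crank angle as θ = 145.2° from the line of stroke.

ω = 2π·2708/60 = 283.6 rad/s
For an in-line slider-crank, x = r cosθ + √(L² − r² sin²θ), so v = −rω sinθ·[1 + r cosθ/√(L² − r² sin²θ)].
With r = 0.016 m, L = 0.0753 m, θ = 145.2°: √(L² − r² sin²θ) = 0.074744 m.
v = −0.016·283.6·0.57071·[1 + 0.016·-0.82115/0.074744] = -2.1343 m/s.
|v| = 2.1343 m/s = 2134.3 mm/s.

2130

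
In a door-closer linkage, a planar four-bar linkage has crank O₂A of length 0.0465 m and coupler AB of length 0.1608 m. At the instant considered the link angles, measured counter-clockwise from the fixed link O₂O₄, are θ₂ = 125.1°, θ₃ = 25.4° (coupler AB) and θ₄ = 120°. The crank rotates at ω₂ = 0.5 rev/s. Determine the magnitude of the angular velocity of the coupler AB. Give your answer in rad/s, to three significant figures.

0.0810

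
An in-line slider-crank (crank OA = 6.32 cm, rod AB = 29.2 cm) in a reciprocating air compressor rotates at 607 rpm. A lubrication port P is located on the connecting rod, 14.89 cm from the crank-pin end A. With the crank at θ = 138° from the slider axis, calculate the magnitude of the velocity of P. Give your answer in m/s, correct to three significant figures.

ω = 63.56 rad/s.  Crank-pin speed |V_A| = rω = 4.0173 m/s, perpendicular to OA.
Rod angle: sinφ = −(r/L) sinθ ⇒ φ = -8.327°; ω_rod = −rω cosθ/√(L²−r²sin²θ) = +10.333 rad/s.
V_P = V_A + ω_rod × AP, with AP = 0.1489 m along the rod.
Components: V_Px = −rω sinθ − a·ω_rod·sinφ = -2.4653 m/s;  V_Py = rω cosθ + a·ω_rod·cosφ = -1.4631 m/s.
|V_P| = √(V_Px² + V_Py²) = 2.8667 m/s.

2.87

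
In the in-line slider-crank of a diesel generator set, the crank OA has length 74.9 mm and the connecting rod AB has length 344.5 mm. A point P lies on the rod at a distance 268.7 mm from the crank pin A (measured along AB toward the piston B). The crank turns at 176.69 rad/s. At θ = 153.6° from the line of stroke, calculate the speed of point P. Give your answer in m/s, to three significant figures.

ω = 176.7 rad/s.  Crank-pin speed |V_A| = rω = 13.234 m/s, perpendicular to OA.
Rod angle: sinφ = −(r/L) sinθ ⇒ φ = -5.548°; ω_rod = −rω cosθ/√(L²−r²sin²θ) = +34.571 rad/s.
V_P = V_A + ω_rod × AP, with AP = 0.2687 m along the rod.
Components: V_Px = −rω sinθ − a·ω_rod·sinφ = -4.9863 m/s;  V_Py = rω cosθ + a·ω_rod·cosφ = -2.6082 m/s.
|V_P| = √(V_Px² + V_Py²) = 5.6273 m/s.

5.63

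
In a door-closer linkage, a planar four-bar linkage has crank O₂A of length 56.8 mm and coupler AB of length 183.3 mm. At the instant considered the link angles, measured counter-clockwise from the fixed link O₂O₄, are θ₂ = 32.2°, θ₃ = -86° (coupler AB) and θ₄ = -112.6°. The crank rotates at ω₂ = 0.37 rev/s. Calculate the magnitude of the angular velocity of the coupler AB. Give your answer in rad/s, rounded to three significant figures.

0.927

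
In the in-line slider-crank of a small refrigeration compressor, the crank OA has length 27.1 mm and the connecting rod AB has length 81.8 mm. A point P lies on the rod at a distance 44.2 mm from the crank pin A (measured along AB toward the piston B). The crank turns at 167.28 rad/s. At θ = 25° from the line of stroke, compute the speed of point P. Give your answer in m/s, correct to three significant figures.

ω = 167.3 rad/s.  Crank-pin speed |V_A| = rω = 4.5333 m/s, perpendicular to OA.
Rod angle: sinφ = −(r/L) sinθ ⇒ φ = -8.049°; ω_rod = −rω cosθ/√(L²−r²sin²θ) = -50.726 rad/s.
V_P = V_A + ω_rod × AP, with AP = 0.0442 m along the rod.
Components: V_Px = −rω sinθ − a·ω_rod·sinφ = -2.2298 m/s;  V_Py = rω cosθ + a·ω_rod·cosφ = +1.8885 m/s.
|V_P| = √(V_Px² + V_Py²) = 2.9221 m/s.

2.92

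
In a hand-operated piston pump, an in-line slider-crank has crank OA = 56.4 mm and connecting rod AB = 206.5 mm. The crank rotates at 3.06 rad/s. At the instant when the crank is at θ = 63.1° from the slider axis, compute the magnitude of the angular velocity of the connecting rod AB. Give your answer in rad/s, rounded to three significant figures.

ω = 3.06 rad/s
The rod makes angle φ with the slider axis where L sinφ = r sinθ; differentiating, L cosφ·φ̇ = r ω cosθ.
L cosφ = √(L² − r² sin²θ) = 0.20028 m.
|ω_rod| = r ω |cosθ| / √(L² − r² sin²θ) = 0.0564·3.06·0.45243/0.20028 = 0.38987 rad/s.

0.390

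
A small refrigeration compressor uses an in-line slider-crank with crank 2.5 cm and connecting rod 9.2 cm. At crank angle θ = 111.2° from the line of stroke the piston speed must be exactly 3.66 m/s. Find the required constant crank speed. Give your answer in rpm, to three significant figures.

1670

For an in-line slider-crank, |v_piston| = rω|sinθ|·[1 + r cosθ/√(L² − r² sin²θ)].
With r = 0.025 m, L = 0.092 m, θ = 111.2°: the bracketed kinematic factor |dx/dθ| = 0.02094 m.
ω = v/|dx/dθ| = 3.66/0.02094 = 174.78 rad/s.
N = 60ω/(2π) = 1669 rpm.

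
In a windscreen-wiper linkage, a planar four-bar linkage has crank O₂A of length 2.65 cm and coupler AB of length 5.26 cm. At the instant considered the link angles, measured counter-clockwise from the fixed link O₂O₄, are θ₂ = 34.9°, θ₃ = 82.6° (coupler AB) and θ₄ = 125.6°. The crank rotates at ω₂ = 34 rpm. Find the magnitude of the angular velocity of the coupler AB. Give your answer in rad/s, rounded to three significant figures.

ω₂ = 3.56 rad/s (from 34 rpm).
Differentiating the loop-closure r₂e^{iθ₂}+r₃e^{iθ₃}=r₁+r₄e^{iθ₄} gives r₂ω₂e^{iθ₂}+r₃ω₃e^{iθ₃}=r₄ω₄e^{iθ₄}.
Eliminating the other unknown: ω₃ = r₂ω₂ sin(θ₄−θ₂) / [r₃ sin(θ₃−θ₄)].
Numerator sine = +0.99993; denominator sine = -0.68200.
Result = 0.0265·3.56·(+0.99993) / (0.0526·(-0.68200)) = -2.63 rad/s; magnitude 2.63 rad/s.

2.63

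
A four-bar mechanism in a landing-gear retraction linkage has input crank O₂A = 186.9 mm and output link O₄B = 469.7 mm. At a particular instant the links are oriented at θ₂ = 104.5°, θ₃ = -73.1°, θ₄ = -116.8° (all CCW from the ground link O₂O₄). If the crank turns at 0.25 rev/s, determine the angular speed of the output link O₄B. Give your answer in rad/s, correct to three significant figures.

ω₂ = 1.571 rad/s (from 0.25 rev/s).
Differentiating the loop-closure r₂e^{iθ₂}+r₃e^{iθ₃}=r₁+r₄e^{iθ₄} gives r₂ω₂e^{iθ₂}+r₃ω₃e^{iθ₃}=r₄ω₄e^{iθ₄}.
Eliminating the other unknown: ω₄ = r₂ω₂ sin(θ₂−θ₃) / [r₄ sin(θ₄−θ₃)].
Numerator sine = +0.04188; denominator sine = -0.69088.
Result = 0.1869·1.571·(+0.04188) / (0.4697·(-0.69088)) = -0.037885 rad/s; magnitude 0.037885 rad/s.

0.0379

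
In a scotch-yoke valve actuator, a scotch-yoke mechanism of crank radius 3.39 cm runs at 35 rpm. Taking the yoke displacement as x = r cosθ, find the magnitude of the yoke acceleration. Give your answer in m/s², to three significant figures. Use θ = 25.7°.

ω = 3.665 rad/s (from 35 rpm).
x = r cosθ ⇒ ẍ = −rω² cosθ (ω constant).
|a| = rω²|cosθ| = 0.0339·(3.665)²·|cos 25.7°| = 0.41035 m/s².

0.410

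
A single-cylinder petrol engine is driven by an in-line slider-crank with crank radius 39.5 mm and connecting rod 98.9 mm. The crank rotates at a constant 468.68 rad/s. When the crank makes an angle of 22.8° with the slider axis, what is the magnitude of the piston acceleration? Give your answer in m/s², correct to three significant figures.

10500

ω = 468.7 rad/s
x(θ) = r cosθ + √(L² − r² sin²θ); with ω constant, a = ω²·d²x/dθ².
d²x/dθ² = −r cosθ − r²(cos2θ)/√u − r⁴ sin²2θ/(4u^{3/2}),  u = L² − r² sin²θ = 0.00954691 m².
Substituting r = 0.0395 m, L = 0.0989 m, θ = 22.8°: d²x/dθ² = -0.047919 m.
a = ω²·d²x/dθ² = (468.7)²·(-0.047919) = -10526 m/s²;  |a| = 10526 m/s².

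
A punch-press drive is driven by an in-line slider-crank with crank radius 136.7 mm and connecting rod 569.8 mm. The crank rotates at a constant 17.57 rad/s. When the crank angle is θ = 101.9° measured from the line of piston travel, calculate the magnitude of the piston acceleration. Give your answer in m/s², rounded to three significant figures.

ω = 17.57 rad/s
x(θ) = r cosθ + √(L² − r² sin²θ); with ω constant, a = ω²·d²x/dθ².
d²x/dθ² = −r cosθ − r²(cos2θ)/√u − r⁴ sin²2θ/(4u^{3/2}),  u = L² − r² sin²θ = 0.30678 m².
Substituting r = 0.1367 m, L = 0.5698 m, θ = 101.9°: d²x/dθ² = +0.058974 m.
a = ω²·d²x/dθ² = (17.57)²·(+0.058974) = +18.205 m/s²;  |a| = 18.205 m/s².

18.2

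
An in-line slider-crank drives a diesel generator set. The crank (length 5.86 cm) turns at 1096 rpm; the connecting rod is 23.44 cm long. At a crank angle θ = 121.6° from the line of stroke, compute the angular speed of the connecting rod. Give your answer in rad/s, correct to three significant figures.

15.4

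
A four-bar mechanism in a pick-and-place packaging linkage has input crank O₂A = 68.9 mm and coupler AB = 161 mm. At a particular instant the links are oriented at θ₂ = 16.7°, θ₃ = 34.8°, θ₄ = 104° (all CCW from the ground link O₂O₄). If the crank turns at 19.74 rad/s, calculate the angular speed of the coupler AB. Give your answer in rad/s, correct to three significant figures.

9.03

ω₂ = 19.74 rad/s
Differentiating the loop-closure r₂e^{iθ₂}+r₃e^{iθ₃}=r₁+r₄e^{iθ₄} gives r₂ω₂e^{iθ₂}+r₃ω₃e^{iθ₃}=r₄ω₄e^{iθ₄}.
Eliminating the other unknown: ω₃ = r₂ω₂ sin(θ₄−θ₂) / [r₃ sin(θ₃−θ₄)].
Numerator sine = +0.99889; denominator sine = -0.93483.
Result = 0.0689·19.74·(+0.99889) / (0.161·(-0.93483)) = -9.0267 rad/s; magnitude 9.0267 rad/s.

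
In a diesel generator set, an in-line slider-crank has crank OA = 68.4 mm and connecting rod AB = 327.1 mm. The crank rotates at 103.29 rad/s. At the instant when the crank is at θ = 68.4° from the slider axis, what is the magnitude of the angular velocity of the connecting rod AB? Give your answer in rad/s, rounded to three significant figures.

8.11

ω = 103.3 rad/s
The rod makes angle φ with the slider axis where L sinφ = r sinθ; differentiating, L cosφ·φ̇ = r ω cosθ.
L cosφ = √(L² − r² sin²θ) = 0.32086 m.
|ω_rod| = r ω |cosθ| / √(L² − r² sin²θ) = 0.0684·103.3·0.36812/0.32086 = 8.1058 rad/s.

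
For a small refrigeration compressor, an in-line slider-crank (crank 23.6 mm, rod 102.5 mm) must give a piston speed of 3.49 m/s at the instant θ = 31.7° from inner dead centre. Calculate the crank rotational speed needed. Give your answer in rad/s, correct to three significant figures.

For an in-line slider-crank, |v_piston| = rω|sinθ|·[1 + r cosθ/√(L² − r² sin²θ)].
With r = 0.0236 m, L = 0.1025 m, θ = 31.7°: the bracketed kinematic factor |dx/dθ| = 0.014848 m.
ω = v/|dx/dθ| = 3.49/0.014848 = 235.04 rad/s.

235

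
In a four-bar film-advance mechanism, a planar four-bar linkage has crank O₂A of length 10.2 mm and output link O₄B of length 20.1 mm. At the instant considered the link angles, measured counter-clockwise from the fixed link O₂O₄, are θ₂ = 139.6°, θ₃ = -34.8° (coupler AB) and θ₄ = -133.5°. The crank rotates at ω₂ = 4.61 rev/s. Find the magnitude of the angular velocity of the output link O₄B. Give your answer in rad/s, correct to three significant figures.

1.45

ω₂ = 28.97 rad/s (from 4.61 rev/s).
Differentiating the loop-closure r₂e^{iθ₂}+r₃e^{iθ₃}=r₁+r₄e^{iθ₄} gives r₂ω₂e^{iθ₂}+r₃ω₃e^{iθ₃}=r₄ω₄e^{iθ₄}.
Eliminating the other unknown: ω₄ = r₂ω₂ sin(θ₂−θ₃) / [r₄ sin(θ₄−θ₃)].
Numerator sine = +0.09758; denominator sine = -0.98849.
Result = 0.0102·28.97·(+0.09758) / (0.0201·(-0.98849)) = -1.4511 rad/s; magnitude 1.4511 rad/s.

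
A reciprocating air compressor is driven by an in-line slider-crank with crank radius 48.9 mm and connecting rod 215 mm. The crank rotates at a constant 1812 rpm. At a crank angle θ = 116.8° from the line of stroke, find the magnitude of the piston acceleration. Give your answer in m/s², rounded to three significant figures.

ω = 2π·1812/60 = 189.8 rad/s
x(θ) = r cosθ + √(L² − r² sin²θ); with ω constant, a = ω²·d²x/dθ².
d²x/dθ² = −r cosθ − r²(cos2θ)/√u − r⁴ sin²2θ/(4u^{3/2}),  u = L² − r² sin²θ = 0.0443199 m².
Substituting r = 0.0489 m, L = 0.215 m, θ = 116.8°: d²x/dθ² = +0.028689 m.
a = ω²·d²x/dθ² = (189.8)²·(+0.028689) = +1033 m/s²;  |a| = 1033 m/s².

1030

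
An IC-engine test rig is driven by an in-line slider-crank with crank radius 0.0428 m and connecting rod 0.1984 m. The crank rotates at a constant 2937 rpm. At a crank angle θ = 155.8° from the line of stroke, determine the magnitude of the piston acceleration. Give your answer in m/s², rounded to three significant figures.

ω = 2π·2937/60 = 307.6 rad/s
x(θ) = r cosθ + √(L² − r² sin²θ); with ω constant, a = ω²·d²x/dθ².
d²x/dθ² = −r cosθ − r²(cos2θ)/√u − r⁴ sin²2θ/(4u^{3/2}),  u = L² − r² sin²θ = 0.0390547 m².
Substituting r = 0.0428 m, L = 0.1984 m, θ = 155.8°: d²x/dθ² = +0.032824 m.
a = ω²·d²x/dθ² = (307.6)²·(+0.032824) = +3104.9 m/s²;  |a| = 3104.9 m/s².

3100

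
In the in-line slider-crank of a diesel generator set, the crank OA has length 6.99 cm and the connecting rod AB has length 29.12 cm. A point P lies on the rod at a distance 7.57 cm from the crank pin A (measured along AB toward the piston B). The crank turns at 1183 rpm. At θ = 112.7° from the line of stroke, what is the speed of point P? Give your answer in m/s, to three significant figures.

8.17

ω = 123.9 rad/s.  Crank-pin speed |V_A| = rω = 8.6595 m/s, perpendicular to OA.
Rod angle: sinφ = −(r/L) sinθ ⇒ φ = -12.794°; ω_rod = −rω cosθ/√(L²−r²sin²θ) = +11.768 rad/s.
V_P = V_A + ω_rod × AP, with AP = 0.0757 m along the rod.
Components: V_Px = −rω sinθ − a·ω_rod·sinφ = -7.7914 m/s;  V_Py = rω cosθ + a·ω_rod·cosφ = -2.473 m/s.
|V_P| = √(V_Px² + V_Py²) = 8.1745 m/s.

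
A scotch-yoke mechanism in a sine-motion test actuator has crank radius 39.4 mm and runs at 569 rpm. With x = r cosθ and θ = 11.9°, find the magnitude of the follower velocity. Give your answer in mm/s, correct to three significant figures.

484

ω = 59.59 rad/s (from 569 rpm).
x = r cosθ ⇒ ẋ = −rω sinθ.
|v| = rω|sinθ| = 0.0394·59.59·|sin 11.9°| = 0.4841 m/s = 484.1 mm/s.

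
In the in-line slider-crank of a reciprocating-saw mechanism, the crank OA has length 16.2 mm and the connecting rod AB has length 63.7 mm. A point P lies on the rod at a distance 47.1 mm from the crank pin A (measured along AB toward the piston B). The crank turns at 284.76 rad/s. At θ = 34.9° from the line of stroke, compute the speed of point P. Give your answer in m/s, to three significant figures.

3.21

ω = 284.8 rad/s.  Crank-pin speed |V_A| = rω = 4.6131 m/s, perpendicular to OA.
Rod angle: sinφ = −(r/L) sinθ ⇒ φ = -8.367°; ω_rod = −rω cosθ/√(L²−r²sin²θ) = -60.034 rad/s.
V_P = V_A + ω_rod × AP, with AP = 0.0471 m along the rod.
Components: V_Px = −rω sinθ − a·ω_rod·sinφ = -3.0508 m/s;  V_Py = rω cosθ + a·ω_rod·cosφ = +0.98595 m/s.
|V_P| = √(V_Px² + V_Py²) = 3.2062 m/s.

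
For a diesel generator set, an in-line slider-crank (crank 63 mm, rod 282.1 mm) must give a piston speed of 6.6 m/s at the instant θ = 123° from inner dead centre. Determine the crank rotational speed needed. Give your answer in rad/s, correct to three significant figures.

For an in-line slider-crank, |v_piston| = rω|sinθ|·[1 + r cosθ/√(L² − r² sin²θ)].
With r = 0.063 m, L = 0.2821 m, θ = 123°: the bracketed kinematic factor |dx/dθ| = 0.046294 m.
ω = v/|dx/dθ| = 6.6/0.046294 = 142.57 rad/s.

143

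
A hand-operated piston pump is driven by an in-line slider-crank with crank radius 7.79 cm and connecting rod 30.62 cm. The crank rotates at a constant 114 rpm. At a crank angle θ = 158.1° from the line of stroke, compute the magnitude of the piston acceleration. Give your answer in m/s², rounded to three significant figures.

ω = 2π·114/60 = 11.94 rad/s
x(θ) = r cosθ + √(L² − r² sin²θ); with ω constant, a = ω²·d²x/dθ².
d²x/dθ² = −r cosθ − r²(cos2θ)/√u − r⁴ sin²2θ/(4u^{3/2}),  u = L² − r² sin²θ = 0.0929142 m².
Substituting r = 0.0779 m, L = 0.3062 m, θ = 158.1°: d²x/dθ² = +0.057754 m.
a = ω²·d²x/dθ² = (11.94)²·(+0.057754) = +8.2309 m/s²;  |a| = 8.2309 m/s².

8.23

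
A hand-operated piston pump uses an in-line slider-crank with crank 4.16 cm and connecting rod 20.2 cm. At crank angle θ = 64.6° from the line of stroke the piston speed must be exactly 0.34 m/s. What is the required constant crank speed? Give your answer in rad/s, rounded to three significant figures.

8.30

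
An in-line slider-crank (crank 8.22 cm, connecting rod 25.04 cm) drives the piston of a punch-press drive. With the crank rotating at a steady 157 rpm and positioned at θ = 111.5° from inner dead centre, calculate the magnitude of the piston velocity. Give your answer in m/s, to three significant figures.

ω = 2π·157/60 = 16.44 rad/s
For an in-line slider-crank, x = r cosθ + √(L² − r² sin²θ), so v = −rω sinθ·[1 + r cosθ/√(L² − r² sin²θ)].
With r = 0.0822 m, L = 0.2504 m, θ = 111.5°: √(L² − r² sin²θ) = 0.23843 m.
v = −0.0822·16.44·0.93042·[1 + 0.0822·-0.36650/0.23843] = -1.0985 m/s.
|v| = 1.0985 m/s.

1.10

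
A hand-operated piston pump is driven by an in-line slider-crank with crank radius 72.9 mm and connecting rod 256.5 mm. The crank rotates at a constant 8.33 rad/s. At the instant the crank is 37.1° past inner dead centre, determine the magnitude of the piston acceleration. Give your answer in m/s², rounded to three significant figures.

4.46

ω = 8.33 rad/s
x(θ) = r cosθ + √(L² − r² sin²θ); with ω constant, a = ω²·d²x/dθ².
d²x/dθ² = −r cosθ − r²(cos2θ)/√u − r⁴ sin²2θ/(4u^{3/2}),  u = L² − r² sin²θ = 0.0638585 m².
Substituting r = 0.0729 m, L = 0.2565 m, θ = 37.1°: d²x/dθ² = -0.064275 m.
a = ω²·d²x/dθ² = (8.33)²·(-0.064275) = -4.46 m/s²;  |a| = 4.46 m/s².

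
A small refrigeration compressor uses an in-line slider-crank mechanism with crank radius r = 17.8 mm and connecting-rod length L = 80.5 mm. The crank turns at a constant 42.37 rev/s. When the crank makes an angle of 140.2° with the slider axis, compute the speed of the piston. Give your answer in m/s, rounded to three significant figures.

ω = 2π·42.4 = 266.2 rad/s
For an in-line slider-crank, x = r cosθ + √(L² − r² sin²θ), so v = −rω sinθ·[1 + r cosθ/√(L² − r² sin²θ)].
With r = 0.0178 m, L = 0.0805 m, θ = 140.2°: √(L² − r² sin²θ) = 0.07969 m.
v = −0.0178·266.2·0.64011·[1 + 0.0178·-0.76828/0.07969] = -2.5127 m/s.
|v| = 2.5127 m/s.

2.51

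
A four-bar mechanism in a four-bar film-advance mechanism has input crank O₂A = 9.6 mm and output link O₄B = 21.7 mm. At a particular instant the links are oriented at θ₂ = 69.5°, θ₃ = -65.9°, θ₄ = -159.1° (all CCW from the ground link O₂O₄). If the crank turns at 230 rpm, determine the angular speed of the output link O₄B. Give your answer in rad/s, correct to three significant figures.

7.49

ω₂ = 24.09 rad/s (from 230 rpm).
Differentiating the loop-closure r₂e^{iθ₂}+r₃e^{iθ₃}=r₁+r₄e^{iθ₄} gives r₂ω₂e^{iθ₂}+r₃ω₃e^{iθ₃}=r₄ω₄e^{iθ₄}.
Eliminating the other unknown: ω₄ = r₂ω₂ sin(θ₂−θ₃) / [r₄ sin(θ₄−θ₃)].
Numerator sine = +0.70215; denominator sine = -0.99844.
Result = 0.0096·24.09·(+0.70215) / (0.0217·(-0.99844)) = -7.4934 rad/s; magnitude 7.4934 rad/s.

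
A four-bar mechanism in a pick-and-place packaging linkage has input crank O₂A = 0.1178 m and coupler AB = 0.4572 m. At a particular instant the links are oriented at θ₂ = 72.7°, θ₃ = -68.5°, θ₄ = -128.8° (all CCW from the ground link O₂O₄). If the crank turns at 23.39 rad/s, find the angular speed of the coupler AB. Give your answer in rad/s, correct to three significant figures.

2.54

ω₂ = 23.39 rad/s
Differentiating the loop-closure r₂e^{iθ₂}+r₃e^{iθ₃}=r₁+r₄e^{iθ₄} gives r₂ω₂e^{iθ₂}+r₃ω₃e^{iθ₃}=r₄ω₄e^{iθ₄}.
Eliminating the other unknown: ω₃ = r₂ω₂ sin(θ₄−θ₂) / [r₃ sin(θ₃−θ₄)].
Numerator sine = +0.36650; denominator sine = +0.86863.
Result = 0.1178·23.39·(+0.36650) / (0.4572·(+0.86863)) = +2.5428 rad/s; magnitude 2.5428 rad/s.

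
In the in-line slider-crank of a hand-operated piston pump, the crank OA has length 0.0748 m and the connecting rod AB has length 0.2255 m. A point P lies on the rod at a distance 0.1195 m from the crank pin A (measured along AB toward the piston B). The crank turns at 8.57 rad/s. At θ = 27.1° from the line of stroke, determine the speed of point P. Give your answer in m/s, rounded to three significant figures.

ω = 8.57 rad/s.  Crank-pin speed |V_A| = rω = 0.64104 m/s, perpendicular to OA.
Rod angle: sinφ = −(r/L) sinθ ⇒ φ = -8.691°; ω_rod = −rω cosθ/√(L²−r²sin²θ) = -2.56 rad/s.
V_P = V_A + ω_rod × AP, with AP = 0.1195 m along the rod.
Components: V_Px = −rω sinθ − a·ω_rod·sinφ = -0.33825 m/s;  V_Py = rω cosθ + a·ω_rod·cosφ = +0.26825 m/s.
|V_P| = √(V_Px² + V_Py²) = 0.4317 m/s.

0.432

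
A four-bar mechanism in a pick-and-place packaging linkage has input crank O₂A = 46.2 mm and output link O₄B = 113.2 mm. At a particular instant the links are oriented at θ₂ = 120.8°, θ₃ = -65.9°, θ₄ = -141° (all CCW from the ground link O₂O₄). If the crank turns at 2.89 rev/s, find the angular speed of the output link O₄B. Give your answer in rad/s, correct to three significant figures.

0.895

ω₂ = 18.16 rad/s (from 2.89 rev/s).
Differentiating the loop-closure r₂e^{iθ₂}+r₃e^{iθ₃}=r₁+r₄e^{iθ₄} gives r₂ω₂e^{iθ₂}+r₃ω₃e^{iθ₃}=r₄ω₄e^{iθ₄}.
Eliminating the other unknown: ω₄ = r₂ω₂ sin(θ₂−θ₃) / [r₄ sin(θ₄−θ₃)].
Numerator sine = -0.11667; denominator sine = -0.96638.
Result = 0.0462·18.16·(-0.11667) / (0.1132·(-0.96638)) = +0.89472 rad/s; magnitude 0.89472 rad/s.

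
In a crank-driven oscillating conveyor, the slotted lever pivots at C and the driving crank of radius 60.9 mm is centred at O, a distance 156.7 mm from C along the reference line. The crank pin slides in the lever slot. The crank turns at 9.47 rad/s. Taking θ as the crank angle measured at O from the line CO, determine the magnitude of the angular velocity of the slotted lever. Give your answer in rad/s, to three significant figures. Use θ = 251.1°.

0.265

ω = 9.47 rad/s
Crank pin A relative to C: A = (d + r cosθ, r sinθ); lever angle φ = atan2(r sinθ, d + r cosθ).
Differentiating tanφ: φ̇ = rω(d cosθ + r)/(d² + r² + 2dr cosθ).
d² + r² + 2dr cosθ = |CA|² = 0.0220814 m²;  d cosθ + r = +0.010142 m.
|ω_lever| = |0.0609·9.47·+0.010142| / 0.0220814 = 0.26489 rad/s.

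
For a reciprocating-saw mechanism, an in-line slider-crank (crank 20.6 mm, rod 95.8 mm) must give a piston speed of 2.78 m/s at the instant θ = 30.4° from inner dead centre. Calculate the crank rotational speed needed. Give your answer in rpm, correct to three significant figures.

2150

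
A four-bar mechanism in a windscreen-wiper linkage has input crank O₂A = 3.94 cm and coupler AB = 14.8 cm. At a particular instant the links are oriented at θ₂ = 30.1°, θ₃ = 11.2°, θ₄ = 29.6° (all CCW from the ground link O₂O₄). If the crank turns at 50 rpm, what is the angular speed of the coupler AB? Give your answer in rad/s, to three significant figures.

0.0385

ω₂ = 5.236 rad/s (from 50 rpm).
Differentiating the loop-closure r₂e^{iθ₂}+r₃e^{iθ₃}=r₁+r₄e^{iθ₄} gives r₂ω₂e^{iθ₂}+r₃ω₃e^{iθ₃}=r₄ω₄e^{iθ₄}.
Eliminating the other unknown: ω₃ = r₂ω₂ sin(θ₄−θ₂) / [r₃ sin(θ₃−θ₄)].
Numerator sine = -0.00873; denominator sine = -0.31565.
Result = 0.0394·5.236·(-0.00873) / (0.148·(-0.31565)) = +0.038536 rad/s; magnitude 0.038536 rad/s.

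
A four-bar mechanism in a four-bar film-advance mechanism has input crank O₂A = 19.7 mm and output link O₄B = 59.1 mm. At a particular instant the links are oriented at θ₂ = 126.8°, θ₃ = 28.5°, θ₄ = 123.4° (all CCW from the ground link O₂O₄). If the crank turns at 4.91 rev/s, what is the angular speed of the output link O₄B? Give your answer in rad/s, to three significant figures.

10.2

ω₂ = 30.85 rad/s (from 4.91 rev/s).
Differentiating the loop-closure r₂e^{iθ₂}+r₃e^{iθ₃}=r₁+r₄e^{iθ₄} gives r₂ω₂e^{iθ₂}+r₃ω₃e^{iθ₃}=r₄ω₄e^{iθ₄}.
Eliminating the other unknown: ω₄ = r₂ω₂ sin(θ₂−θ₃) / [r₄ sin(θ₄−θ₃)].
Numerator sine = +0.98953; denominator sine = +0.99635.
Result = 0.0197·30.85·(+0.98953) / (0.0591·(+0.99635)) = +10.213 rad/s; magnitude 10.213 rad/s.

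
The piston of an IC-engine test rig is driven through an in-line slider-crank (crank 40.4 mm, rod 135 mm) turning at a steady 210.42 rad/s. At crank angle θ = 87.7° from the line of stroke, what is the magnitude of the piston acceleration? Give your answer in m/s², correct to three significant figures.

487

ω = 210.4 rad/s
x(θ) = r cosθ + √(L² − r² sin²θ); with ω constant, a = ω²·d²x/dθ².
d²x/dθ² = −r cosθ − r²(cos2θ)/√u − r⁴ sin²2θ/(4u^{3/2}),  u = L² − r² sin²θ = 0.0165955 m².
Substituting r = 0.0404 m, L = 0.135 m, θ = 87.7°: d²x/dθ² = +0.011006 m.
a = ω²·d²x/dθ² = (210.4)²·(+0.011006) = +487.29 m/s²;  |a| = 487.29 m/s².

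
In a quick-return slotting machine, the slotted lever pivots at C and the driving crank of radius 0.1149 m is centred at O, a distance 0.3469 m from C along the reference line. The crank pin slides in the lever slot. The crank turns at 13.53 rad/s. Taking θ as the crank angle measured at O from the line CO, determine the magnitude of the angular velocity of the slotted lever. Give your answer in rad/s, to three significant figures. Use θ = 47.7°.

2.89

ω = 13.53 rad/s
Crank pin A relative to C: A = (d + r cosθ, r sinθ); lever angle φ = atan2(r sinθ, d + r cosθ).
Differentiating tanφ: φ̇ = rω(d cosθ + r)/(d² + r² + 2dr cosθ).
d² + r² + 2dr cosθ = |CA|² = 0.187193 m²;  d cosθ + r = +0.34837 m.
|ω_lever| = |0.1149·13.53·+0.34837| / 0.187193 = 2.8931 rad/s.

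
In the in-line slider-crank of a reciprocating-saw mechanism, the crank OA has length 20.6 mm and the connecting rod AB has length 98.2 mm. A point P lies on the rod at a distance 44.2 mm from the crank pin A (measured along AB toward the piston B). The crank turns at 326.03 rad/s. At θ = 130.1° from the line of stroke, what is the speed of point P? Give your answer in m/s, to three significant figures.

ω = 326 rad/s.  Crank-pin speed |V_A| = rω = 6.7162 m/s, perpendicular to OA.
Rod angle: sinφ = −(r/L) sinθ ⇒ φ = -9.234°; ω_rod = −rω cosθ/√(L²−r²sin²θ) = +44.632 rad/s.
V_P = V_A + ω_rod × AP, with AP = 0.0442 m along the rod.
Components: V_Px = −rω sinθ − a·ω_rod·sinφ = -4.8208 m/s;  V_Py = rω cosθ + a·ω_rod·cosφ = -2.3789 m/s.
|V_P| = √(V_Px² + V_Py²) = 5.3758 m/s.

5.38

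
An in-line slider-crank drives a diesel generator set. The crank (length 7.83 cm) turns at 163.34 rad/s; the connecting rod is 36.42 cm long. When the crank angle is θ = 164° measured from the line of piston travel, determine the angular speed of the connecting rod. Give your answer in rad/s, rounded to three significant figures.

33.8

ω = 163.3 rad/s
The rod makes angle φ with the slider axis where L sinφ = r sinθ; differentiating, L cosφ·φ̇ = r ω cosθ.
L cosφ = √(L² − r² sin²θ) = 0.36356 m.
|ω_rod| = r ω |cosθ| / √(L² − r² sin²θ) = 0.0783·163.3·0.96126/0.36356 = 33.816 rad/s.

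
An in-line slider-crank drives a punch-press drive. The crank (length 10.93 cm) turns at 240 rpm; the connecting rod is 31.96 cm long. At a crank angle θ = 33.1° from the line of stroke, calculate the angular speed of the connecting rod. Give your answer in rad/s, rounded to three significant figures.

7.33

ω = 25.13 rad/s (converted from 240 rpm).
The rod makes angle φ with the slider axis where L sinφ = r sinθ; differentiating, L cosφ·φ̇ = r ω cosθ.
L cosφ = √(L² − r² sin²θ) = 0.31398 m.
|ω_rod| = r ω |cosθ| / √(L² − r² sin²θ) = 0.1093·25.13·0.83772/0.31398 = 7.3293 rad/s.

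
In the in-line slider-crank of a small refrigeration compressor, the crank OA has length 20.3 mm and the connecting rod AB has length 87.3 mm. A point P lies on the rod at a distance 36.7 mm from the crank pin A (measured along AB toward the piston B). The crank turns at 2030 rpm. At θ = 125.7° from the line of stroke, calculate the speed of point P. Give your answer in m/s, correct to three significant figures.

ω = 212.6 rad/s.  Crank-pin speed |V_A| = rω = 4.3154 m/s, perpendicular to OA.
Rod angle: sinφ = −(r/L) sinθ ⇒ φ = -10.885°; ω_rod = −rω cosθ/√(L²−r²sin²θ) = +29.374 rad/s.
V_P = V_A + ω_rod × AP, with AP = 0.0367 m along the rod.
Components: V_Px = −rω sinθ − a·ω_rod·sinφ = -3.3009 m/s;  V_Py = rω cosθ + a·ω_rod·cosφ = -1.4596 m/s.
|V_P| = √(V_Px² + V_Py²) = 3.6092 m/s.

3.61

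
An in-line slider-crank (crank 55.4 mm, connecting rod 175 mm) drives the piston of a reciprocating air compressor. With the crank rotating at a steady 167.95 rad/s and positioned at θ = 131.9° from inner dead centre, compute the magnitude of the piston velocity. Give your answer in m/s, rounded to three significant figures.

5.42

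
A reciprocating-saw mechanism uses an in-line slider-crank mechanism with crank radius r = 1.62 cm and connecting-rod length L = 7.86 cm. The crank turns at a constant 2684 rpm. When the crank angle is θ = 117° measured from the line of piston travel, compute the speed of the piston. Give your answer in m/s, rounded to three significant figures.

ω = 2π·2684/60 = 281.1 rad/s
For an in-line slider-crank, x = r cosθ + √(L² − r² sin²θ), so v = −rω sinθ·[1 + r cosθ/√(L² − r² sin²θ)].
With r = 0.0162 m, L = 0.0786 m, θ = 117°: √(L² − r² sin²θ) = 0.077263 m.
v = −0.0162·281.1·0.89101·[1 + 0.0162·-0.45399/0.077263] = -3.6708 m/s.
|v| = 3.6708 m/s.

3.67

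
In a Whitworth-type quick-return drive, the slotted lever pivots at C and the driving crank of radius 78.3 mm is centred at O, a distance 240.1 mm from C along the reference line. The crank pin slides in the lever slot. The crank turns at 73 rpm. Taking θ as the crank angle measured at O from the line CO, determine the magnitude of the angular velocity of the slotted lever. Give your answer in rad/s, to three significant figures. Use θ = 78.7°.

1.05

ω = 7.645 rad/s (from 73 rpm).
Crank pin A relative to C: A = (d + r cosθ, r sinθ); lever angle φ = atan2(r sinθ, d + r cosθ).
Differentiating tanφ: φ̇ = rω(d cosθ + r)/(d² + r² + 2dr cosθ).
d² + r² + 2dr cosθ = |CA|² = 0.0711464 m²;  d cosθ + r = +0.12535 m.
|ω_lever| = |0.0783·7.645·+0.12535| / 0.0711464 = 1.0546 rad/s.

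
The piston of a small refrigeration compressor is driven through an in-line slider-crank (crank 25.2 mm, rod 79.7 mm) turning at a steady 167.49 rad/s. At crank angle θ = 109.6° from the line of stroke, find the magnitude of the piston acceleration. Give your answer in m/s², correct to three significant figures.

ω = 167.5 rad/s
x(θ) = r cosθ + √(L² − r² sin²θ); with ω constant, a = ω²·d²x/dθ².
d²x/dθ² = −r cosθ − r²(cos2θ)/√u − r⁴ sin²2θ/(4u^{3/2}),  u = L² − r² sin²θ = 0.00578851 m².
Substituting r = 0.0252 m, L = 0.0797 m, θ = 109.6°: d²x/dθ² = +0.01483 m.
a = ω²·d²x/dθ² = (167.5)²·(+0.01483) = +416.03 m/s²;  |a| = 416.03 m/s².

416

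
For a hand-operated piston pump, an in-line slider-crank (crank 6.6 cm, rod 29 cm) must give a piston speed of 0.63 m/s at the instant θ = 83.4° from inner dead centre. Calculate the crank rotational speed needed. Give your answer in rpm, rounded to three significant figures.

89.4

For an in-line slider-crank, |v_piston| = rω|sinθ|·[1 + r cosθ/√(L² − r² sin²θ)].
With r = 0.066 m, L = 0.29 m, θ = 83.4°: the bracketed kinematic factor |dx/dθ| = 0.067323 m.
ω = v/|dx/dθ| = 0.63/0.067323 = 9.3578 rad/s.
N = 60ω/(2π) = 89.361 rpm.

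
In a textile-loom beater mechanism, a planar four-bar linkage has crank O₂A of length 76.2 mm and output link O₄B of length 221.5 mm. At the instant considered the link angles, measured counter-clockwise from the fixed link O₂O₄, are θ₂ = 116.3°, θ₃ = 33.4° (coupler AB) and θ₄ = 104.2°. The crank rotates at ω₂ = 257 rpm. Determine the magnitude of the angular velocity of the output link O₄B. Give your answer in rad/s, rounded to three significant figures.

ω₂ = 26.91 rad/s (from 257 rpm).
Differentiating the loop-closure r₂e^{iθ₂}+r₃e^{iθ₃}=r₁+r₄e^{iθ₄} gives r₂ω₂e^{iθ₂}+r₃ω₃e^{iθ₃}=r₄ω₄e^{iθ₄}.
Eliminating the other unknown: ω₄ = r₂ω₂ sin(θ₂−θ₃) / [r₄ sin(θ₄−θ₃)].
Numerator sine = +0.99233; denominator sine = +0.94438.
Result = 0.0762·26.91·(+0.99233) / (0.2215·(+0.94438)) = +9.7287 rad/s; magnitude 9.7287 rad/s.

9.73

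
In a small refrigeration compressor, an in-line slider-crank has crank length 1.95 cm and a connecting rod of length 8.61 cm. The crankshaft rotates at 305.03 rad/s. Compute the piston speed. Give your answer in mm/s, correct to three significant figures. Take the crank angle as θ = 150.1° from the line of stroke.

ω = 305 rad/s
For an in-line slider-crank, x = r cosθ + √(L² − r² sin²θ), so v = −rω sinθ·[1 + r cosθ/√(L² − r² sin²θ)].
With r = 0.0195 m, L = 0.0861 m, θ = 150.1°: √(L² − r² sin²θ) = 0.08555 m.
v = −0.0195·305·0.49849·[1 + 0.0195·-0.86690/0.08555] = -2.3792 m/s.
|v| = 2.3792 m/s = 2379.2 mm/s.

2380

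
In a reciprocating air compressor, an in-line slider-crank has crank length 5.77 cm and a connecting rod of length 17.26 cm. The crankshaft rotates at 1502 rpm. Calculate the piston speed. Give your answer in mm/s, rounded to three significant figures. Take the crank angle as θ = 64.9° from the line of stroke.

9440

ω = 2π·1502/60 = 157.3 rad/s
For an in-line slider-crank, x = r cosθ + √(L² − r² sin²θ), so v = −rω sinθ·[1 + r cosθ/√(L² − r² sin²θ)].
With r = 0.0577 m, L = 0.1726 m, θ = 64.9°: √(L² − r² sin²θ) = 0.1645 m.
v = −0.0577·157.3·0.90557·[1 + 0.0577·0.42420/0.1645] = -9.4414 m/s.
|v| = 9.4414 m/s = 9441.4 mm/s.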